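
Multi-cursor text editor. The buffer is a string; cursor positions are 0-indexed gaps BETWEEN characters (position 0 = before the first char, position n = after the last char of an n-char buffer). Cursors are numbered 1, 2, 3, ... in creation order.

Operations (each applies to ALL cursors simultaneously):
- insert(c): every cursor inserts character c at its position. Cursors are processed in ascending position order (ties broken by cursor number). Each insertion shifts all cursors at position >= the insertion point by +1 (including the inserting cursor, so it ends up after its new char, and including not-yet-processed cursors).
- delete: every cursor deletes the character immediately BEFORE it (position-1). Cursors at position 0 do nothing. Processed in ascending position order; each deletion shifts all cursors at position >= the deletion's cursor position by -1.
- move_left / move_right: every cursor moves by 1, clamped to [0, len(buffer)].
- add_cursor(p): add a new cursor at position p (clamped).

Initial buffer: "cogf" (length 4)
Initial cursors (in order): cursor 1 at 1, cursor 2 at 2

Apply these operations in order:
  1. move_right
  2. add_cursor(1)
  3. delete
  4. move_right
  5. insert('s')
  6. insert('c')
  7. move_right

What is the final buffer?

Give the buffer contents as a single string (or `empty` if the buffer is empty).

After op 1 (move_right): buffer="cogf" (len 4), cursors c1@2 c2@3, authorship ....
After op 2 (add_cursor(1)): buffer="cogf" (len 4), cursors c3@1 c1@2 c2@3, authorship ....
After op 3 (delete): buffer="f" (len 1), cursors c1@0 c2@0 c3@0, authorship .
After op 4 (move_right): buffer="f" (len 1), cursors c1@1 c2@1 c3@1, authorship .
After op 5 (insert('s')): buffer="fsss" (len 4), cursors c1@4 c2@4 c3@4, authorship .123
After op 6 (insert('c')): buffer="fsssccc" (len 7), cursors c1@7 c2@7 c3@7, authorship .123123
After op 7 (move_right): buffer="fsssccc" (len 7), cursors c1@7 c2@7 c3@7, authorship .123123

Answer: fsssccc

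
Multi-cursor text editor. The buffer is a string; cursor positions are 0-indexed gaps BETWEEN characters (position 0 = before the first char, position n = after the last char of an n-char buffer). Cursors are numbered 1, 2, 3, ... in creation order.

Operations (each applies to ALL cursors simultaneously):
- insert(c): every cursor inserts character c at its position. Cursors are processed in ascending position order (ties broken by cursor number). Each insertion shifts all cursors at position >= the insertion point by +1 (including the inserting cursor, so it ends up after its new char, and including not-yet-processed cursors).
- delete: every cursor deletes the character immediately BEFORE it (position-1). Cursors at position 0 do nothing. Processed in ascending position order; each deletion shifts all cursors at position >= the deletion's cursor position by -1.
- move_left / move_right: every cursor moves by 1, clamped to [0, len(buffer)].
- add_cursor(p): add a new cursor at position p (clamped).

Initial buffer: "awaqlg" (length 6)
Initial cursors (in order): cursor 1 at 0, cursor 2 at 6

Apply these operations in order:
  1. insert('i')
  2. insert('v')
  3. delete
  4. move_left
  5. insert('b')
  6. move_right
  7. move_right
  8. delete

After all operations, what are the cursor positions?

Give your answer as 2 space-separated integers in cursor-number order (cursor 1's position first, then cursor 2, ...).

Answer: 2 8

Derivation:
After op 1 (insert('i')): buffer="iawaqlgi" (len 8), cursors c1@1 c2@8, authorship 1......2
After op 2 (insert('v')): buffer="ivawaqlgiv" (len 10), cursors c1@2 c2@10, authorship 11......22
After op 3 (delete): buffer="iawaqlgi" (len 8), cursors c1@1 c2@8, authorship 1......2
After op 4 (move_left): buffer="iawaqlgi" (len 8), cursors c1@0 c2@7, authorship 1......2
After op 5 (insert('b')): buffer="biawaqlgbi" (len 10), cursors c1@1 c2@9, authorship 11......22
After op 6 (move_right): buffer="biawaqlgbi" (len 10), cursors c1@2 c2@10, authorship 11......22
After op 7 (move_right): buffer="biawaqlgbi" (len 10), cursors c1@3 c2@10, authorship 11......22
After op 8 (delete): buffer="biwaqlgb" (len 8), cursors c1@2 c2@8, authorship 11.....2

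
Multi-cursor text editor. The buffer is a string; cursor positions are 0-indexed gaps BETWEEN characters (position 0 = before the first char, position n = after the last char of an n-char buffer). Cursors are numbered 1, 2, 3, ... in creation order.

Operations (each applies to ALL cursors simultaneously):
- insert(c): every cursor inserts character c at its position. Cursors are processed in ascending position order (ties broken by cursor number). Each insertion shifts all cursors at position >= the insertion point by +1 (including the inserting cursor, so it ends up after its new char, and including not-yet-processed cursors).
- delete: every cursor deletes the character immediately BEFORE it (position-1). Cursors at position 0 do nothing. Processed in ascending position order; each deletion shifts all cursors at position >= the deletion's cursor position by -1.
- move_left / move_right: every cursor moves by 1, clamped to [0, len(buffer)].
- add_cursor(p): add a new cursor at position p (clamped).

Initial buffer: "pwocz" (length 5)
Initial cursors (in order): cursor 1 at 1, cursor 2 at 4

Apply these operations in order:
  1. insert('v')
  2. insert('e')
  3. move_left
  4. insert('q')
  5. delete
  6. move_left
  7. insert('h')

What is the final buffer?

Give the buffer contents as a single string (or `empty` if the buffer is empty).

Answer: phvewochvez

Derivation:
After op 1 (insert('v')): buffer="pvwocvz" (len 7), cursors c1@2 c2@6, authorship .1...2.
After op 2 (insert('e')): buffer="pvewocvez" (len 9), cursors c1@3 c2@8, authorship .11...22.
After op 3 (move_left): buffer="pvewocvez" (len 9), cursors c1@2 c2@7, authorship .11...22.
After op 4 (insert('q')): buffer="pvqewocvqez" (len 11), cursors c1@3 c2@9, authorship .111...222.
After op 5 (delete): buffer="pvewocvez" (len 9), cursors c1@2 c2@7, authorship .11...22.
After op 6 (move_left): buffer="pvewocvez" (len 9), cursors c1@1 c2@6, authorship .11...22.
After op 7 (insert('h')): buffer="phvewochvez" (len 11), cursors c1@2 c2@8, authorship .111...222.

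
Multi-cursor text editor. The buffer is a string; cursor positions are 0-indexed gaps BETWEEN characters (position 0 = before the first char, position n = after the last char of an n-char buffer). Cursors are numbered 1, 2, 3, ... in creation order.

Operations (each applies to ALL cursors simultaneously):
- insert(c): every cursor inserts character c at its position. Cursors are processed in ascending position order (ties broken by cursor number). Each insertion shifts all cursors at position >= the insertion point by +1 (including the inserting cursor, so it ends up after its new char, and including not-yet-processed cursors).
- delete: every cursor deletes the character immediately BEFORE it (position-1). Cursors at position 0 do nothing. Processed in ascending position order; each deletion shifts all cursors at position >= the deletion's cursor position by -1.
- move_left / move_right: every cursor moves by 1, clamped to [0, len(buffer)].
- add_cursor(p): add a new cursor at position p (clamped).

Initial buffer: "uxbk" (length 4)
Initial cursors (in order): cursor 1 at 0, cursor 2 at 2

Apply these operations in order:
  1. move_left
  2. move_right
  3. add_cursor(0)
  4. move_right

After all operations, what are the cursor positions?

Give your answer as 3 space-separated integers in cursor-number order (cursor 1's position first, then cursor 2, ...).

Answer: 2 3 1

Derivation:
After op 1 (move_left): buffer="uxbk" (len 4), cursors c1@0 c2@1, authorship ....
After op 2 (move_right): buffer="uxbk" (len 4), cursors c1@1 c2@2, authorship ....
After op 3 (add_cursor(0)): buffer="uxbk" (len 4), cursors c3@0 c1@1 c2@2, authorship ....
After op 4 (move_right): buffer="uxbk" (len 4), cursors c3@1 c1@2 c2@3, authorship ....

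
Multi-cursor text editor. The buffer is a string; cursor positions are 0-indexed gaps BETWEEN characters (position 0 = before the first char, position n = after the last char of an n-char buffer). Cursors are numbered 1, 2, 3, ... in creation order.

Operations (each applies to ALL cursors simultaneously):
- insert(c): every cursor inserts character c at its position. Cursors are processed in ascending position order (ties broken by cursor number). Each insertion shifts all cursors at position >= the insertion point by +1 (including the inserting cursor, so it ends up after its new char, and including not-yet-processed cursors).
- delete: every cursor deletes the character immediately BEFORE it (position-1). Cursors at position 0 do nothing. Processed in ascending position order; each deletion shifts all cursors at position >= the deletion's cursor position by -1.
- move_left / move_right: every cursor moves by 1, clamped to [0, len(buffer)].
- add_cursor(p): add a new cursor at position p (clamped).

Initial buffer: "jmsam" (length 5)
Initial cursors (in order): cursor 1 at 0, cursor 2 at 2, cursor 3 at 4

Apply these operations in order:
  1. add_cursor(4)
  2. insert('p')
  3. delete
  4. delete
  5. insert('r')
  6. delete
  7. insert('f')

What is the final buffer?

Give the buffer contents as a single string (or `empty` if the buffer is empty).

After op 1 (add_cursor(4)): buffer="jmsam" (len 5), cursors c1@0 c2@2 c3@4 c4@4, authorship .....
After op 2 (insert('p')): buffer="pjmpsappm" (len 9), cursors c1@1 c2@4 c3@8 c4@8, authorship 1..2..34.
After op 3 (delete): buffer="jmsam" (len 5), cursors c1@0 c2@2 c3@4 c4@4, authorship .....
After op 4 (delete): buffer="jm" (len 2), cursors c1@0 c2@1 c3@1 c4@1, authorship ..
After op 5 (insert('r')): buffer="rjrrrm" (len 6), cursors c1@1 c2@5 c3@5 c4@5, authorship 1.234.
After op 6 (delete): buffer="jm" (len 2), cursors c1@0 c2@1 c3@1 c4@1, authorship ..
After op 7 (insert('f')): buffer="fjfffm" (len 6), cursors c1@1 c2@5 c3@5 c4@5, authorship 1.234.

Answer: fjfffm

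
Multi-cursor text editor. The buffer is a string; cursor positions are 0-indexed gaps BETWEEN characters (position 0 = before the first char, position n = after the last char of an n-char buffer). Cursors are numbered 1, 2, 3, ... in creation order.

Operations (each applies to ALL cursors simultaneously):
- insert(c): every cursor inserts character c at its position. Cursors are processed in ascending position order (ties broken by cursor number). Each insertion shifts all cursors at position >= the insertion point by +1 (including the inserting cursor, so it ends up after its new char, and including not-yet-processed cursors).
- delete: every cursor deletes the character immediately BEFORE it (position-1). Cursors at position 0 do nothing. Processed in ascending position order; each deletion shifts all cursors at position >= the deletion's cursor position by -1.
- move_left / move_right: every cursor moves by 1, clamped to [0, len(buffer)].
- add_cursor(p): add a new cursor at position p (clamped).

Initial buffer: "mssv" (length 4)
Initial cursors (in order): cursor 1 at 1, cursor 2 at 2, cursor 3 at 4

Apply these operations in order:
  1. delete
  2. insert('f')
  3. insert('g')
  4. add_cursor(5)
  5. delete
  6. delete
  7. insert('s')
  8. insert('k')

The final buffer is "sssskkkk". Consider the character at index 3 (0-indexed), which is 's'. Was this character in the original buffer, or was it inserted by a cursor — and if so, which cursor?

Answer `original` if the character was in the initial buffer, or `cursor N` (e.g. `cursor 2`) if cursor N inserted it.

After op 1 (delete): buffer="s" (len 1), cursors c1@0 c2@0 c3@1, authorship .
After op 2 (insert('f')): buffer="ffsf" (len 4), cursors c1@2 c2@2 c3@4, authorship 12.3
After op 3 (insert('g')): buffer="ffggsfg" (len 7), cursors c1@4 c2@4 c3@7, authorship 1212.33
After op 4 (add_cursor(5)): buffer="ffggsfg" (len 7), cursors c1@4 c2@4 c4@5 c3@7, authorship 1212.33
After op 5 (delete): buffer="fff" (len 3), cursors c1@2 c2@2 c4@2 c3@3, authorship 123
After op 6 (delete): buffer="" (len 0), cursors c1@0 c2@0 c3@0 c4@0, authorship 
After op 7 (insert('s')): buffer="ssss" (len 4), cursors c1@4 c2@4 c3@4 c4@4, authorship 1234
After op 8 (insert('k')): buffer="sssskkkk" (len 8), cursors c1@8 c2@8 c3@8 c4@8, authorship 12341234
Authorship (.=original, N=cursor N): 1 2 3 4 1 2 3 4
Index 3: author = 4

Answer: cursor 4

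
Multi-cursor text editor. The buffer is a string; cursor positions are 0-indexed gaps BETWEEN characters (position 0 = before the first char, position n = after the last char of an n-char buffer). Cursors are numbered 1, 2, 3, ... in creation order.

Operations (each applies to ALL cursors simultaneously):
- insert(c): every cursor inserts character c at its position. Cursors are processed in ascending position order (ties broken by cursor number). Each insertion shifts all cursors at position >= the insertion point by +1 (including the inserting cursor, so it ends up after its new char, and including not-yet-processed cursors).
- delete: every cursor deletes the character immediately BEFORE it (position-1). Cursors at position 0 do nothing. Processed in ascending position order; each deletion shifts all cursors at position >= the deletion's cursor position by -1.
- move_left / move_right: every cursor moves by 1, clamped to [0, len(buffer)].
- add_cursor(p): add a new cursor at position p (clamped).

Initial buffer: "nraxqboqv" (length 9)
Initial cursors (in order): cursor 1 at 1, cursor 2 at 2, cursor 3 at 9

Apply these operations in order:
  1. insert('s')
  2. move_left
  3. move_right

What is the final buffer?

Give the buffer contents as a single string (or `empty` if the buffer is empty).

Answer: nsrsaxqboqvs

Derivation:
After op 1 (insert('s')): buffer="nsrsaxqboqvs" (len 12), cursors c1@2 c2@4 c3@12, authorship .1.2.......3
After op 2 (move_left): buffer="nsrsaxqboqvs" (len 12), cursors c1@1 c2@3 c3@11, authorship .1.2.......3
After op 3 (move_right): buffer="nsrsaxqboqvs" (len 12), cursors c1@2 c2@4 c3@12, authorship .1.2.......3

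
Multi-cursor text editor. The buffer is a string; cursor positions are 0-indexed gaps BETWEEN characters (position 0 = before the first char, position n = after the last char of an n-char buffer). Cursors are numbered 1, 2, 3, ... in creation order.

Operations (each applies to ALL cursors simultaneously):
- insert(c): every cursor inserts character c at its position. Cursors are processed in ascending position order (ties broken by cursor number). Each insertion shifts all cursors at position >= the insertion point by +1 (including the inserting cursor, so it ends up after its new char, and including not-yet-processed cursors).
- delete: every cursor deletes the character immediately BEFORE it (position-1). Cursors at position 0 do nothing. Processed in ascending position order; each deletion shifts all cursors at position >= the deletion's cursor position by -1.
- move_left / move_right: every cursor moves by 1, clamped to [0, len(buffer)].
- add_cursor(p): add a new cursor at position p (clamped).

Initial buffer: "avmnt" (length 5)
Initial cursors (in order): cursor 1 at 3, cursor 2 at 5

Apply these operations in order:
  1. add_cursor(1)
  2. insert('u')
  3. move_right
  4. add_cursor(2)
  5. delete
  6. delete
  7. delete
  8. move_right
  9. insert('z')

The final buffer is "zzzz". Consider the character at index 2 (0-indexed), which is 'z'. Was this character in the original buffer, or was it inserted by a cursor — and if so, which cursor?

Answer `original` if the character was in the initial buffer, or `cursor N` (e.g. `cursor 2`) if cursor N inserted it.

After op 1 (add_cursor(1)): buffer="avmnt" (len 5), cursors c3@1 c1@3 c2@5, authorship .....
After op 2 (insert('u')): buffer="auvmuntu" (len 8), cursors c3@2 c1@5 c2@8, authorship .3..1..2
After op 3 (move_right): buffer="auvmuntu" (len 8), cursors c3@3 c1@6 c2@8, authorship .3..1..2
After op 4 (add_cursor(2)): buffer="auvmuntu" (len 8), cursors c4@2 c3@3 c1@6 c2@8, authorship .3..1..2
After op 5 (delete): buffer="amut" (len 4), cursors c3@1 c4@1 c1@3 c2@4, authorship ..1.
After op 6 (delete): buffer="m" (len 1), cursors c3@0 c4@0 c1@1 c2@1, authorship .
After op 7 (delete): buffer="" (len 0), cursors c1@0 c2@0 c3@0 c4@0, authorship 
After op 8 (move_right): buffer="" (len 0), cursors c1@0 c2@0 c3@0 c4@0, authorship 
After op 9 (insert('z')): buffer="zzzz" (len 4), cursors c1@4 c2@4 c3@4 c4@4, authorship 1234
Authorship (.=original, N=cursor N): 1 2 3 4
Index 2: author = 3

Answer: cursor 3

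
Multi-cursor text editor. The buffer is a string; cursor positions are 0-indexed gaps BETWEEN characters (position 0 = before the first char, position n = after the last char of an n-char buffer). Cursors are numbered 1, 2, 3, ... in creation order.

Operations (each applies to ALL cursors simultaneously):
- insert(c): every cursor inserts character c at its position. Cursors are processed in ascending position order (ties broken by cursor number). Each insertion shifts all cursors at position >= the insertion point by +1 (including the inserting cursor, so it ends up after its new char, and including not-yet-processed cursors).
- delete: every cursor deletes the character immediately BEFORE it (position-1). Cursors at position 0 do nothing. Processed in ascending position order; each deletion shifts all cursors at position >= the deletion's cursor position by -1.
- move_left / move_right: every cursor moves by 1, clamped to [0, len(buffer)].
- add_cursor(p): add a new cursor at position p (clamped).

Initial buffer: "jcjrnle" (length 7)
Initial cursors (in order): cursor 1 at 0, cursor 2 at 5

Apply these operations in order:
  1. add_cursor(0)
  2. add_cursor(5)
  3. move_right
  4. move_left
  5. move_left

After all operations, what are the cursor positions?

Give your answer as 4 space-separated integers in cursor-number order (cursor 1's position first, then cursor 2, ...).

After op 1 (add_cursor(0)): buffer="jcjrnle" (len 7), cursors c1@0 c3@0 c2@5, authorship .......
After op 2 (add_cursor(5)): buffer="jcjrnle" (len 7), cursors c1@0 c3@0 c2@5 c4@5, authorship .......
After op 3 (move_right): buffer="jcjrnle" (len 7), cursors c1@1 c3@1 c2@6 c4@6, authorship .......
After op 4 (move_left): buffer="jcjrnle" (len 7), cursors c1@0 c3@0 c2@5 c4@5, authorship .......
After op 5 (move_left): buffer="jcjrnle" (len 7), cursors c1@0 c3@0 c2@4 c4@4, authorship .......

Answer: 0 4 0 4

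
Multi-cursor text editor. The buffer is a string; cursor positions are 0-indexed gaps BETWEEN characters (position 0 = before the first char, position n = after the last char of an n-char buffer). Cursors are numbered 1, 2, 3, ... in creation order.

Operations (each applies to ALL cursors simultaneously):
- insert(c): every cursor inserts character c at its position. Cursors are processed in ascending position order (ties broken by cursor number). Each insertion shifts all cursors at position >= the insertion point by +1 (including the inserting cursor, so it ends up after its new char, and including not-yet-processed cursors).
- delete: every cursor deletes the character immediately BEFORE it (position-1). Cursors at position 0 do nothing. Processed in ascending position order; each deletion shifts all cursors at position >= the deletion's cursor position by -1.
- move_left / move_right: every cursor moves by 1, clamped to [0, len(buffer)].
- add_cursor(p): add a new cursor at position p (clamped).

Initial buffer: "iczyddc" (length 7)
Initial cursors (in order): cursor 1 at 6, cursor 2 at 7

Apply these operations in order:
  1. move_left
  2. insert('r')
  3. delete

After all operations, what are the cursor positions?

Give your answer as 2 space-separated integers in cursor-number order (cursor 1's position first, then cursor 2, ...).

Answer: 5 6

Derivation:
After op 1 (move_left): buffer="iczyddc" (len 7), cursors c1@5 c2@6, authorship .......
After op 2 (insert('r')): buffer="iczydrdrc" (len 9), cursors c1@6 c2@8, authorship .....1.2.
After op 3 (delete): buffer="iczyddc" (len 7), cursors c1@5 c2@6, authorship .......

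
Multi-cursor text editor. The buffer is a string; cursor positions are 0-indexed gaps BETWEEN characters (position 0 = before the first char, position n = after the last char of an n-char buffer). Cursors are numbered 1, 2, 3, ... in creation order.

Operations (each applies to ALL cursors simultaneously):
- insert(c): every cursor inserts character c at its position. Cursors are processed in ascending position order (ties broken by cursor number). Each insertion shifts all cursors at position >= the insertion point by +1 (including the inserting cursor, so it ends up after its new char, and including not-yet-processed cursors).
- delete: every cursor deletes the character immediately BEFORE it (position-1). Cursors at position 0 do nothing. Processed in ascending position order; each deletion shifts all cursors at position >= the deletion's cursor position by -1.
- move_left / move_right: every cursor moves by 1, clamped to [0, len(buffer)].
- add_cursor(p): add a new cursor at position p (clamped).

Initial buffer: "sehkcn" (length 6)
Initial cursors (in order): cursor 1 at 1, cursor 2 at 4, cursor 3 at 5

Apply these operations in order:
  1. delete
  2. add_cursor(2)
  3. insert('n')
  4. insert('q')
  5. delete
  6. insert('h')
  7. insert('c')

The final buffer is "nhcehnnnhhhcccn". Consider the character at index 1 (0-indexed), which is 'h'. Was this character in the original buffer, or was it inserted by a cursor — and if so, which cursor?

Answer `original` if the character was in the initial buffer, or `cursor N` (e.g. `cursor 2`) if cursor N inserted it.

After op 1 (delete): buffer="ehn" (len 3), cursors c1@0 c2@2 c3@2, authorship ...
After op 2 (add_cursor(2)): buffer="ehn" (len 3), cursors c1@0 c2@2 c3@2 c4@2, authorship ...
After op 3 (insert('n')): buffer="nehnnnn" (len 7), cursors c1@1 c2@6 c3@6 c4@6, authorship 1..234.
After op 4 (insert('q')): buffer="nqehnnnqqqn" (len 11), cursors c1@2 c2@10 c3@10 c4@10, authorship 11..234234.
After op 5 (delete): buffer="nehnnnn" (len 7), cursors c1@1 c2@6 c3@6 c4@6, authorship 1..234.
After op 6 (insert('h')): buffer="nhehnnnhhhn" (len 11), cursors c1@2 c2@10 c3@10 c4@10, authorship 11..234234.
After op 7 (insert('c')): buffer="nhcehnnnhhhcccn" (len 15), cursors c1@3 c2@14 c3@14 c4@14, authorship 111..234234234.
Authorship (.=original, N=cursor N): 1 1 1 . . 2 3 4 2 3 4 2 3 4 .
Index 1: author = 1

Answer: cursor 1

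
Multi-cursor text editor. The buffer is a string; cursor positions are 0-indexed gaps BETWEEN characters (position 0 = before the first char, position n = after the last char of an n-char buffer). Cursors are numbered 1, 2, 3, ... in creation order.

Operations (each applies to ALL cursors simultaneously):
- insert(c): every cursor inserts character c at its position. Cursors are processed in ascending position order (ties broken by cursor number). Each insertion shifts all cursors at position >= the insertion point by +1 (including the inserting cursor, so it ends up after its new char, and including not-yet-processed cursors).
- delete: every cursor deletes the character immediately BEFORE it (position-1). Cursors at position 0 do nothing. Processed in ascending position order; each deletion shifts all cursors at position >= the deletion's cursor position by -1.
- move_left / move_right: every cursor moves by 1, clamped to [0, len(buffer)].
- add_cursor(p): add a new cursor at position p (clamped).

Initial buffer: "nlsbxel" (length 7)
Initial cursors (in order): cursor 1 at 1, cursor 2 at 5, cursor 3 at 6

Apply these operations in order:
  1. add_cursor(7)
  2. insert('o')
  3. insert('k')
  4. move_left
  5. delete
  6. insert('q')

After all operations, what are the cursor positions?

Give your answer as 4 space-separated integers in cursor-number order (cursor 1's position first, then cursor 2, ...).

After op 1 (add_cursor(7)): buffer="nlsbxel" (len 7), cursors c1@1 c2@5 c3@6 c4@7, authorship .......
After op 2 (insert('o')): buffer="nolsbxoeolo" (len 11), cursors c1@2 c2@7 c3@9 c4@11, authorship .1....2.3.4
After op 3 (insert('k')): buffer="noklsbxokeoklok" (len 15), cursors c1@3 c2@9 c3@12 c4@15, authorship .11....22.33.44
After op 4 (move_left): buffer="noklsbxokeoklok" (len 15), cursors c1@2 c2@8 c3@11 c4@14, authorship .11....22.33.44
After op 5 (delete): buffer="nklsbxkeklk" (len 11), cursors c1@1 c2@6 c3@8 c4@10, authorship .1....2.3.4
After op 6 (insert('q')): buffer="nqklsbxqkeqklqk" (len 15), cursors c1@2 c2@8 c3@11 c4@14, authorship .11....22.33.44

Answer: 2 8 11 14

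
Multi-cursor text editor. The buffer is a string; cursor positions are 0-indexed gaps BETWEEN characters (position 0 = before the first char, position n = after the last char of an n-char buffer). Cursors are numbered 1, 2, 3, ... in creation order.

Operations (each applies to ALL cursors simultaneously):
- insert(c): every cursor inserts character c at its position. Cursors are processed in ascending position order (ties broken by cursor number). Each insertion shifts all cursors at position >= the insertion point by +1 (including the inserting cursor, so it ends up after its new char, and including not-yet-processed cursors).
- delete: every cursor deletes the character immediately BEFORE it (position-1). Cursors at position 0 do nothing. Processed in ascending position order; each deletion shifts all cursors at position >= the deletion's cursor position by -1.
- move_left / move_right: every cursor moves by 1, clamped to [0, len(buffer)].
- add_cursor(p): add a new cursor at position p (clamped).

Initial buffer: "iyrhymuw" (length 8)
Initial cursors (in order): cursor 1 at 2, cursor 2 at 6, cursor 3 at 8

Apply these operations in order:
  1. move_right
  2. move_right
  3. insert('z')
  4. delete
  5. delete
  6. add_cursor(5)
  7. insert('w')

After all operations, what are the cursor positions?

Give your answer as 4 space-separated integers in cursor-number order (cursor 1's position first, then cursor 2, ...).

After op 1 (move_right): buffer="iyrhymuw" (len 8), cursors c1@3 c2@7 c3@8, authorship ........
After op 2 (move_right): buffer="iyrhymuw" (len 8), cursors c1@4 c2@8 c3@8, authorship ........
After op 3 (insert('z')): buffer="iyrhzymuwzz" (len 11), cursors c1@5 c2@11 c3@11, authorship ....1....23
After op 4 (delete): buffer="iyrhymuw" (len 8), cursors c1@4 c2@8 c3@8, authorship ........
After op 5 (delete): buffer="iyrym" (len 5), cursors c1@3 c2@5 c3@5, authorship .....
After op 6 (add_cursor(5)): buffer="iyrym" (len 5), cursors c1@3 c2@5 c3@5 c4@5, authorship .....
After op 7 (insert('w')): buffer="iyrwymwww" (len 9), cursors c1@4 c2@9 c3@9 c4@9, authorship ...1..234

Answer: 4 9 9 9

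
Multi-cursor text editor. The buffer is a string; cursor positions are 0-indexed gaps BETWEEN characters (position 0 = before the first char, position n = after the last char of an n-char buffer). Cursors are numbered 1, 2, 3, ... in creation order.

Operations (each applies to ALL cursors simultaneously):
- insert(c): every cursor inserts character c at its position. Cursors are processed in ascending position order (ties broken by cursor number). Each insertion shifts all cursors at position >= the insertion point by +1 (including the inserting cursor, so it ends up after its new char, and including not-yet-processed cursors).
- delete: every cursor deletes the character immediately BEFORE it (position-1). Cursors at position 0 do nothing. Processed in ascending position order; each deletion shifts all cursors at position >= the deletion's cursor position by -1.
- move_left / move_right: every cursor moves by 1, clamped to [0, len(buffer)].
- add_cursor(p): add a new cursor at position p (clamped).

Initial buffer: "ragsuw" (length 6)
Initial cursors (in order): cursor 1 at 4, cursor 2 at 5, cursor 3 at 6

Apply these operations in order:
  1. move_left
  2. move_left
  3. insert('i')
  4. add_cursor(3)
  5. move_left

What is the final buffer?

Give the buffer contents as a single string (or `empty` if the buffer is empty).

After op 1 (move_left): buffer="ragsuw" (len 6), cursors c1@3 c2@4 c3@5, authorship ......
After op 2 (move_left): buffer="ragsuw" (len 6), cursors c1@2 c2@3 c3@4, authorship ......
After op 3 (insert('i')): buffer="raigisiuw" (len 9), cursors c1@3 c2@5 c3@7, authorship ..1.2.3..
After op 4 (add_cursor(3)): buffer="raigisiuw" (len 9), cursors c1@3 c4@3 c2@5 c3@7, authorship ..1.2.3..
After op 5 (move_left): buffer="raigisiuw" (len 9), cursors c1@2 c4@2 c2@4 c3@6, authorship ..1.2.3..

Answer: raigisiuw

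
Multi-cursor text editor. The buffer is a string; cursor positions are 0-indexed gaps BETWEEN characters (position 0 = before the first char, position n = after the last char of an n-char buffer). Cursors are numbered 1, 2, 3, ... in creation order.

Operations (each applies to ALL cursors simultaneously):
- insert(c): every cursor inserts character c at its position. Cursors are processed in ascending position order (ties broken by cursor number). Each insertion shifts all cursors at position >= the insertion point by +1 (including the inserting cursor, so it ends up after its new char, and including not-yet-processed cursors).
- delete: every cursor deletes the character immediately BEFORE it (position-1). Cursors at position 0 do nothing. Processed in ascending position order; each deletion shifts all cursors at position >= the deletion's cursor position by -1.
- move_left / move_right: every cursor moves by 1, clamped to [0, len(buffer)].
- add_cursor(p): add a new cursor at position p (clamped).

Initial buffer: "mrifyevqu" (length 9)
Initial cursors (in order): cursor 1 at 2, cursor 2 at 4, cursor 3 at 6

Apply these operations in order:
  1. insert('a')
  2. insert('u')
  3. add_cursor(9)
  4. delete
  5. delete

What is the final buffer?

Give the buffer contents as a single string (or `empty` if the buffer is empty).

Answer: mrievqu

Derivation:
After op 1 (insert('a')): buffer="mraifayeavqu" (len 12), cursors c1@3 c2@6 c3@9, authorship ..1..2..3...
After op 2 (insert('u')): buffer="mrauifauyeauvqu" (len 15), cursors c1@4 c2@8 c3@12, authorship ..11..22..33...
After op 3 (add_cursor(9)): buffer="mrauifauyeauvqu" (len 15), cursors c1@4 c2@8 c4@9 c3@12, authorship ..11..22..33...
After op 4 (delete): buffer="mraifaeavqu" (len 11), cursors c1@3 c2@6 c4@6 c3@8, authorship ..1..2.3...
After op 5 (delete): buffer="mrievqu" (len 7), cursors c1@2 c2@3 c4@3 c3@4, authorship .......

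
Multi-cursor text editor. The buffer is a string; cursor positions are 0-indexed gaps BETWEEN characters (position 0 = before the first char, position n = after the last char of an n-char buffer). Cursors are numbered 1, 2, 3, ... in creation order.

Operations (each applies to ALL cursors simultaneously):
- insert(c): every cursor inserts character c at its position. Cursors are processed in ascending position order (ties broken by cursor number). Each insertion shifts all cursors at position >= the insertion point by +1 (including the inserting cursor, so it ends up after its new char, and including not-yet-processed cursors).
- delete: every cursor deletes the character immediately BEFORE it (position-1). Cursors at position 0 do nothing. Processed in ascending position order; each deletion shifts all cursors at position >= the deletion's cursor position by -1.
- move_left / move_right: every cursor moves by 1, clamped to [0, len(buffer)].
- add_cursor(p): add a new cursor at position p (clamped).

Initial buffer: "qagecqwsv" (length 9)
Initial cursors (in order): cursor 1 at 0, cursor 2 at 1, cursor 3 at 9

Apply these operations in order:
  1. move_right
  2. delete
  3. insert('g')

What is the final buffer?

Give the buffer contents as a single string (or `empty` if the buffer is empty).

After op 1 (move_right): buffer="qagecqwsv" (len 9), cursors c1@1 c2@2 c3@9, authorship .........
After op 2 (delete): buffer="gecqws" (len 6), cursors c1@0 c2@0 c3@6, authorship ......
After op 3 (insert('g')): buffer="gggecqwsg" (len 9), cursors c1@2 c2@2 c3@9, authorship 12......3

Answer: gggecqwsg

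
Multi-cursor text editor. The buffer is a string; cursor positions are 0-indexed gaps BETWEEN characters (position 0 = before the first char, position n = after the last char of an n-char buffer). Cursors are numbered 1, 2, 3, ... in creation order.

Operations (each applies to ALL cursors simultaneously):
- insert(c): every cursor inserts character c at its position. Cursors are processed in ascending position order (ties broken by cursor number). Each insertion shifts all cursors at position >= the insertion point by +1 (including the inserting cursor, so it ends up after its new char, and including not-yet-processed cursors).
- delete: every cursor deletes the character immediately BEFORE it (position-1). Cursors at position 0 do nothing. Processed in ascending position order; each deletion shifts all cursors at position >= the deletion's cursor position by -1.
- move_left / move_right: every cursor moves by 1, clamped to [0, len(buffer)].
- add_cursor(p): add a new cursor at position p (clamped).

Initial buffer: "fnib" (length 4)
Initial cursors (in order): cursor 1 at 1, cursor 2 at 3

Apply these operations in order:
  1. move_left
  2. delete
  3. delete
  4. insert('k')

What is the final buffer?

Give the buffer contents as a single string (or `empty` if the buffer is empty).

Answer: kkib

Derivation:
After op 1 (move_left): buffer="fnib" (len 4), cursors c1@0 c2@2, authorship ....
After op 2 (delete): buffer="fib" (len 3), cursors c1@0 c2@1, authorship ...
After op 3 (delete): buffer="ib" (len 2), cursors c1@0 c2@0, authorship ..
After op 4 (insert('k')): buffer="kkib" (len 4), cursors c1@2 c2@2, authorship 12..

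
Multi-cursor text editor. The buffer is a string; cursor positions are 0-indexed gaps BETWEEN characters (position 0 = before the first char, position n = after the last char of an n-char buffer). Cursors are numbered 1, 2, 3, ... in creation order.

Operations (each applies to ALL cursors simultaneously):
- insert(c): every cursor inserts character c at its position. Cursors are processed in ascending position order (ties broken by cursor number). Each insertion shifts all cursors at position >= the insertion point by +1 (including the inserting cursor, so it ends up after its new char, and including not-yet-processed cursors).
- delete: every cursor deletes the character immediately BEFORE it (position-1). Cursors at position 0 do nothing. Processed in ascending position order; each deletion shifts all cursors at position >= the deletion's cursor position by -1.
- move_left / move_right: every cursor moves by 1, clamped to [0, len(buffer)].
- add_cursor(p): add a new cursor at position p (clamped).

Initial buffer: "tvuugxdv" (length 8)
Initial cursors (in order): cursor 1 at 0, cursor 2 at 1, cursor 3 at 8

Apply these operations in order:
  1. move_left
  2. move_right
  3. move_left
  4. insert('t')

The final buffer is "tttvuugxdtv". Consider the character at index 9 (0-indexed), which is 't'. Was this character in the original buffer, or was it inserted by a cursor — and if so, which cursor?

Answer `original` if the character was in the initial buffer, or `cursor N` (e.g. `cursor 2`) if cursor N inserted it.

Answer: cursor 3

Derivation:
After op 1 (move_left): buffer="tvuugxdv" (len 8), cursors c1@0 c2@0 c3@7, authorship ........
After op 2 (move_right): buffer="tvuugxdv" (len 8), cursors c1@1 c2@1 c3@8, authorship ........
After op 3 (move_left): buffer="tvuugxdv" (len 8), cursors c1@0 c2@0 c3@7, authorship ........
After op 4 (insert('t')): buffer="tttvuugxdtv" (len 11), cursors c1@2 c2@2 c3@10, authorship 12.......3.
Authorship (.=original, N=cursor N): 1 2 . . . . . . . 3 .
Index 9: author = 3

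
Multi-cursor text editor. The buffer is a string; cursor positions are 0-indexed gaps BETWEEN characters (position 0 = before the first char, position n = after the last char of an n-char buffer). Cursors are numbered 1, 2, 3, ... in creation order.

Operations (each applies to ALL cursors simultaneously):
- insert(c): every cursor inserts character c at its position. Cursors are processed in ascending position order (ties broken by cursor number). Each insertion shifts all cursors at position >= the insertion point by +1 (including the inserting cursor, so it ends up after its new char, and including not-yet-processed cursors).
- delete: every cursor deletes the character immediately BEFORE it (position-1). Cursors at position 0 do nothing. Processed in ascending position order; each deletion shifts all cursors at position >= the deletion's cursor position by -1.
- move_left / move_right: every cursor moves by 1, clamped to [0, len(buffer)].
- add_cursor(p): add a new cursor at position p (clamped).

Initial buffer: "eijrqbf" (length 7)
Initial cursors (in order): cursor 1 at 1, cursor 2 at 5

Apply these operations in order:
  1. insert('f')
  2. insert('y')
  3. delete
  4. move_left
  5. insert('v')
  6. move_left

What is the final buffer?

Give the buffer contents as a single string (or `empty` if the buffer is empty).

Answer: evfijrqvfbf

Derivation:
After op 1 (insert('f')): buffer="efijrqfbf" (len 9), cursors c1@2 c2@7, authorship .1....2..
After op 2 (insert('y')): buffer="efyijrqfybf" (len 11), cursors c1@3 c2@9, authorship .11....22..
After op 3 (delete): buffer="efijrqfbf" (len 9), cursors c1@2 c2@7, authorship .1....2..
After op 4 (move_left): buffer="efijrqfbf" (len 9), cursors c1@1 c2@6, authorship .1....2..
After op 5 (insert('v')): buffer="evfijrqvfbf" (len 11), cursors c1@2 c2@8, authorship .11....22..
After op 6 (move_left): buffer="evfijrqvfbf" (len 11), cursors c1@1 c2@7, authorship .11....22..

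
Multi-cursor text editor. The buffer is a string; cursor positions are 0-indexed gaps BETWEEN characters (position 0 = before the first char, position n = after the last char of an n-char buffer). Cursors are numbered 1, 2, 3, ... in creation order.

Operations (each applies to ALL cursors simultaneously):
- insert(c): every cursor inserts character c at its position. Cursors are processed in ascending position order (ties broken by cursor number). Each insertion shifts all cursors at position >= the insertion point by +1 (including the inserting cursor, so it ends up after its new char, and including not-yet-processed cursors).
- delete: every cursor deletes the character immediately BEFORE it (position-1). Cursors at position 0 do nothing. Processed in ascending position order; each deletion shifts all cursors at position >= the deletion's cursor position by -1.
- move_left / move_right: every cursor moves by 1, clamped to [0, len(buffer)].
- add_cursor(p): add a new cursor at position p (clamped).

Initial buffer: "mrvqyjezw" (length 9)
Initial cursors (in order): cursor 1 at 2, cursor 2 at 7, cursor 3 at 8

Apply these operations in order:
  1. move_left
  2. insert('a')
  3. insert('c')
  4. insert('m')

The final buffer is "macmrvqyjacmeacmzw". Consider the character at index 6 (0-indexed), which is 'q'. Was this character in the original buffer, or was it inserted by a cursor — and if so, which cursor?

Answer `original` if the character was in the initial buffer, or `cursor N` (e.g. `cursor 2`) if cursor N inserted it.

Answer: original

Derivation:
After op 1 (move_left): buffer="mrvqyjezw" (len 9), cursors c1@1 c2@6 c3@7, authorship .........
After op 2 (insert('a')): buffer="marvqyjaeazw" (len 12), cursors c1@2 c2@8 c3@10, authorship .1.....2.3..
After op 3 (insert('c')): buffer="macrvqyjaceaczw" (len 15), cursors c1@3 c2@10 c3@13, authorship .11.....22.33..
After op 4 (insert('m')): buffer="macmrvqyjacmeacmzw" (len 18), cursors c1@4 c2@12 c3@16, authorship .111.....222.333..
Authorship (.=original, N=cursor N): . 1 1 1 . . . . . 2 2 2 . 3 3 3 . .
Index 6: author = original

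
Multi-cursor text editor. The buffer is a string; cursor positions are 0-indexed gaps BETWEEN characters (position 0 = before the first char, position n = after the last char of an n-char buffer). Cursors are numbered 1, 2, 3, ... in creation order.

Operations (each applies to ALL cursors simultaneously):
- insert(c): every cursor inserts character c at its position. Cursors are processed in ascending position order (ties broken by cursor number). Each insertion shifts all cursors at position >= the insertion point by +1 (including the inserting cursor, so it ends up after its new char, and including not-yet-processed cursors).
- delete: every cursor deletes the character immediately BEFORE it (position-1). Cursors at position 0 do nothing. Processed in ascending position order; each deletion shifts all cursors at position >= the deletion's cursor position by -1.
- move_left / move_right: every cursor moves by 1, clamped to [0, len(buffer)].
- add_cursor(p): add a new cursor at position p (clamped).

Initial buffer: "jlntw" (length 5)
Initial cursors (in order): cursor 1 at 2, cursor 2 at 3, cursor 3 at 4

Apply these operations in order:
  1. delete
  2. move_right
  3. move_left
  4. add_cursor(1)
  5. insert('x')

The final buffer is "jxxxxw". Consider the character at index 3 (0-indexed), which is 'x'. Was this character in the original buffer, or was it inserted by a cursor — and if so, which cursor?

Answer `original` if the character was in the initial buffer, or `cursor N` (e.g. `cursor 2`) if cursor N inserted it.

After op 1 (delete): buffer="jw" (len 2), cursors c1@1 c2@1 c3@1, authorship ..
After op 2 (move_right): buffer="jw" (len 2), cursors c1@2 c2@2 c3@2, authorship ..
After op 3 (move_left): buffer="jw" (len 2), cursors c1@1 c2@1 c3@1, authorship ..
After op 4 (add_cursor(1)): buffer="jw" (len 2), cursors c1@1 c2@1 c3@1 c4@1, authorship ..
After op 5 (insert('x')): buffer="jxxxxw" (len 6), cursors c1@5 c2@5 c3@5 c4@5, authorship .1234.
Authorship (.=original, N=cursor N): . 1 2 3 4 .
Index 3: author = 3

Answer: cursor 3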